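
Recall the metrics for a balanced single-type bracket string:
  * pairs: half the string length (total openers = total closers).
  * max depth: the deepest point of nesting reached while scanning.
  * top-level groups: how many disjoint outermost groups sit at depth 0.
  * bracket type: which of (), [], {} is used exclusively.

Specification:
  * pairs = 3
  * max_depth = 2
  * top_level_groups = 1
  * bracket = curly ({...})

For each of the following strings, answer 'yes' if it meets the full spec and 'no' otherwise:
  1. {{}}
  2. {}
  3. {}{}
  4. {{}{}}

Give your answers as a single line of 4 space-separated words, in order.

Answer: no no no yes

Derivation:
String 1 '{{}}': depth seq [1 2 1 0]
  -> pairs=2 depth=2 groups=1 -> no
String 2 '{}': depth seq [1 0]
  -> pairs=1 depth=1 groups=1 -> no
String 3 '{}{}': depth seq [1 0 1 0]
  -> pairs=2 depth=1 groups=2 -> no
String 4 '{{}{}}': depth seq [1 2 1 2 1 0]
  -> pairs=3 depth=2 groups=1 -> yes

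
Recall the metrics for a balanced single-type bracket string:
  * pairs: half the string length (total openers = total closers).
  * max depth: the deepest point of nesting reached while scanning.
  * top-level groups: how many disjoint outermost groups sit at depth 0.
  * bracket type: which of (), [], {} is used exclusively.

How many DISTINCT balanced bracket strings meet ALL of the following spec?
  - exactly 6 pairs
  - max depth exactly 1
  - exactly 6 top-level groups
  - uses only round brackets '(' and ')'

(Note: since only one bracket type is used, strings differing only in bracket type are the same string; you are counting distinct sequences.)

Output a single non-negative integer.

Spec: pairs=6 depth=1 groups=6
Count(depth <= 1) = 1
Count(depth <= 0) = 0
Count(depth == 1) = 1 - 0 = 1

Answer: 1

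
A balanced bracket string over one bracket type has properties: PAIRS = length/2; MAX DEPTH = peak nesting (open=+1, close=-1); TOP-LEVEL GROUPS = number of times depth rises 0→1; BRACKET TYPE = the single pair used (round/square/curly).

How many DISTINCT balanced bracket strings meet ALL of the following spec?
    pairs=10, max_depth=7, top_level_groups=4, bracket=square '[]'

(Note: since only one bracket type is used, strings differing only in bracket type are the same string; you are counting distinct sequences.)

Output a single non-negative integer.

Answer: 4

Derivation:
Spec: pairs=10 depth=7 groups=4
Count(depth <= 7) = 2002
Count(depth <= 6) = 1998
Count(depth == 7) = 2002 - 1998 = 4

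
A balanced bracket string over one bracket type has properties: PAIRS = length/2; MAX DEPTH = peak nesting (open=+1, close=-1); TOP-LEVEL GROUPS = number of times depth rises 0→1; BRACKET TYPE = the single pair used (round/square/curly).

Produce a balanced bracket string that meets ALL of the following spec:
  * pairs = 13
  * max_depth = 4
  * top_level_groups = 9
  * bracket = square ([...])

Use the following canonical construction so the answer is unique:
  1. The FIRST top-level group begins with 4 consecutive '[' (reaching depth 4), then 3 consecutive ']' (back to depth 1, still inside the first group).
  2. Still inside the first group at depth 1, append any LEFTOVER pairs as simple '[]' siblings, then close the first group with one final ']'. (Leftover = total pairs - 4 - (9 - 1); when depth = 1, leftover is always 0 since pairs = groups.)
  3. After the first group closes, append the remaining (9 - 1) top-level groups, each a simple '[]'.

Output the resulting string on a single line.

Answer: [[[[]]][]][][][][][][][][]

Derivation:
Spec: pairs=13 depth=4 groups=9
Leftover pairs = 13 - 4 - (9-1) = 1
First group: deep chain of depth 4 + 1 sibling pairs
Remaining 8 groups: simple '[]' each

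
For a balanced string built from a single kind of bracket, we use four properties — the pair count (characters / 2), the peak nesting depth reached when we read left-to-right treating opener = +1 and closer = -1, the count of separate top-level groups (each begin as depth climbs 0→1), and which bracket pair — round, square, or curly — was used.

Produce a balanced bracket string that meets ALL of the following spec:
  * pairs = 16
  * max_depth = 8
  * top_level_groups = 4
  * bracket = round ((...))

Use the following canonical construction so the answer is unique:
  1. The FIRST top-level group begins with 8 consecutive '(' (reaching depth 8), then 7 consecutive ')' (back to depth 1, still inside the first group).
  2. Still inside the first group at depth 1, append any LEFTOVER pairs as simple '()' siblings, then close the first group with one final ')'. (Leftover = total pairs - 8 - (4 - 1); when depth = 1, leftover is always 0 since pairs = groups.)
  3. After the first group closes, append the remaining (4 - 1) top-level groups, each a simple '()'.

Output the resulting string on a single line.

Spec: pairs=16 depth=8 groups=4
Leftover pairs = 16 - 8 - (4-1) = 5
First group: deep chain of depth 8 + 5 sibling pairs
Remaining 3 groups: simple '()' each

Answer: (((((((()))))))()()()()())()()()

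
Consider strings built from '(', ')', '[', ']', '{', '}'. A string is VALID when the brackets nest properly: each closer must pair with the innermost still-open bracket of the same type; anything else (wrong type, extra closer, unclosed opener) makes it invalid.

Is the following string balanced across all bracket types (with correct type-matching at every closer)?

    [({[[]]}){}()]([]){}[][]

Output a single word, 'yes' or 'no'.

pos 0: push '['; stack = [
pos 1: push '('; stack = [(
pos 2: push '{'; stack = [({
pos 3: push '['; stack = [({[
pos 4: push '['; stack = [({[[
pos 5: ']' matches '['; pop; stack = [({[
pos 6: ']' matches '['; pop; stack = [({
pos 7: '}' matches '{'; pop; stack = [(
pos 8: ')' matches '('; pop; stack = [
pos 9: push '{'; stack = [{
pos 10: '}' matches '{'; pop; stack = [
pos 11: push '('; stack = [(
pos 12: ')' matches '('; pop; stack = [
pos 13: ']' matches '['; pop; stack = (empty)
pos 14: push '('; stack = (
pos 15: push '['; stack = ([
pos 16: ']' matches '['; pop; stack = (
pos 17: ')' matches '('; pop; stack = (empty)
pos 18: push '{'; stack = {
pos 19: '}' matches '{'; pop; stack = (empty)
pos 20: push '['; stack = [
pos 21: ']' matches '['; pop; stack = (empty)
pos 22: push '['; stack = [
pos 23: ']' matches '['; pop; stack = (empty)
end: stack empty → VALID
Verdict: properly nested → yes

Answer: yes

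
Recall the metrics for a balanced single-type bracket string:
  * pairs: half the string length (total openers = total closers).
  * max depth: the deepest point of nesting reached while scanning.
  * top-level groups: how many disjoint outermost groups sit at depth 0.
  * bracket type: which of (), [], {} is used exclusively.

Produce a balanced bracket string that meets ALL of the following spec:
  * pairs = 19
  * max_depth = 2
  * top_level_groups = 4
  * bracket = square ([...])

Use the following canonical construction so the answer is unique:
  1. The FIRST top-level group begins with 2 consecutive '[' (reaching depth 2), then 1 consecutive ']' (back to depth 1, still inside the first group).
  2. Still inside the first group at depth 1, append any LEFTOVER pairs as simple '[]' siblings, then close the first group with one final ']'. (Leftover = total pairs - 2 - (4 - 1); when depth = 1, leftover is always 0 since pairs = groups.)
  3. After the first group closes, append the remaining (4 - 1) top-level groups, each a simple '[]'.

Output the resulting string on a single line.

Spec: pairs=19 depth=2 groups=4
Leftover pairs = 19 - 2 - (4-1) = 14
First group: deep chain of depth 2 + 14 sibling pairs
Remaining 3 groups: simple '[]' each

Answer: [[][][][][][][][][][][][][][][]][][][]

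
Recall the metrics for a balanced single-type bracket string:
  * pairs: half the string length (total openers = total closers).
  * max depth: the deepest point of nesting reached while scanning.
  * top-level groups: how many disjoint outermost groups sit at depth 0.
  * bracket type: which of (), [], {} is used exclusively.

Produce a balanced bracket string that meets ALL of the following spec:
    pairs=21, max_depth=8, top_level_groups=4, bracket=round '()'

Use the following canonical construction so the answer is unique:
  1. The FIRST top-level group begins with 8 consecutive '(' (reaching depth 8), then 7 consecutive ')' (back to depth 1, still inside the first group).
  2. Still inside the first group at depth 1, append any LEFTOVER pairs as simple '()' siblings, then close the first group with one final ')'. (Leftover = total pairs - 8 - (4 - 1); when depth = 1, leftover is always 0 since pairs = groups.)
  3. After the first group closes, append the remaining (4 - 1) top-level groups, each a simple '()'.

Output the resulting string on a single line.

Answer: (((((((()))))))()()()()()()()()()())()()()

Derivation:
Spec: pairs=21 depth=8 groups=4
Leftover pairs = 21 - 8 - (4-1) = 10
First group: deep chain of depth 8 + 10 sibling pairs
Remaining 3 groups: simple '()' each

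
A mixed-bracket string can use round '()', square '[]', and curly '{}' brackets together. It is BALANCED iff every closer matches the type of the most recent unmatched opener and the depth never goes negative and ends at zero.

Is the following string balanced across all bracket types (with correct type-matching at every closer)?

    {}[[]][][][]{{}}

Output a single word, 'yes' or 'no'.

pos 0: push '{'; stack = {
pos 1: '}' matches '{'; pop; stack = (empty)
pos 2: push '['; stack = [
pos 3: push '['; stack = [[
pos 4: ']' matches '['; pop; stack = [
pos 5: ']' matches '['; pop; stack = (empty)
pos 6: push '['; stack = [
pos 7: ']' matches '['; pop; stack = (empty)
pos 8: push '['; stack = [
pos 9: ']' matches '['; pop; stack = (empty)
pos 10: push '['; stack = [
pos 11: ']' matches '['; pop; stack = (empty)
pos 12: push '{'; stack = {
pos 13: push '{'; stack = {{
pos 14: '}' matches '{'; pop; stack = {
pos 15: '}' matches '{'; pop; stack = (empty)
end: stack empty → VALID
Verdict: properly nested → yes

Answer: yes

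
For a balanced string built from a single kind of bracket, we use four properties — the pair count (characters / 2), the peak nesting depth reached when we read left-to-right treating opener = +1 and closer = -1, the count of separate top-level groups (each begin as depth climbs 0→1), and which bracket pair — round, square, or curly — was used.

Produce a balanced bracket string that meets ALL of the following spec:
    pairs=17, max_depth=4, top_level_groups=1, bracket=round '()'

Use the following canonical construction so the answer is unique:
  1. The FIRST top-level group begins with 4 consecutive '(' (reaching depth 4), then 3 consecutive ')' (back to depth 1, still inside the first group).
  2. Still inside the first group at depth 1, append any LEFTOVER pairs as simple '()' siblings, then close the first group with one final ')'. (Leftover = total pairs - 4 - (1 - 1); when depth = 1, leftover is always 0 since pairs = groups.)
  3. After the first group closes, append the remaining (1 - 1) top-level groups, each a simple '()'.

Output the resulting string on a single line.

Spec: pairs=17 depth=4 groups=1
Leftover pairs = 17 - 4 - (1-1) = 13
First group: deep chain of depth 4 + 13 sibling pairs
Remaining 0 groups: simple '()' each

Answer: (((()))()()()()()()()()()()()()())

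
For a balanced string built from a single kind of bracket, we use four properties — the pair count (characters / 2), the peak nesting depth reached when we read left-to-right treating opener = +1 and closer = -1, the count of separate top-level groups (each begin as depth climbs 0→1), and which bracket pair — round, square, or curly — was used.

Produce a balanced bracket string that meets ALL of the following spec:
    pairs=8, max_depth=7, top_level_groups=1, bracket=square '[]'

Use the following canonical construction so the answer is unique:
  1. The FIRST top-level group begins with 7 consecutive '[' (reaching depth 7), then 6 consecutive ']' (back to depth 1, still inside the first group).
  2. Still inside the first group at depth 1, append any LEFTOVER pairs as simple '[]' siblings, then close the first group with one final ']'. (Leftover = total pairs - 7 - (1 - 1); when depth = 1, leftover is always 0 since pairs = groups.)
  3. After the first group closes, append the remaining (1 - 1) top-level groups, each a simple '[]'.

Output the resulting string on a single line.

Spec: pairs=8 depth=7 groups=1
Leftover pairs = 8 - 7 - (1-1) = 1
First group: deep chain of depth 7 + 1 sibling pairs
Remaining 0 groups: simple '[]' each

Answer: [[[[[[[]]]]]][]]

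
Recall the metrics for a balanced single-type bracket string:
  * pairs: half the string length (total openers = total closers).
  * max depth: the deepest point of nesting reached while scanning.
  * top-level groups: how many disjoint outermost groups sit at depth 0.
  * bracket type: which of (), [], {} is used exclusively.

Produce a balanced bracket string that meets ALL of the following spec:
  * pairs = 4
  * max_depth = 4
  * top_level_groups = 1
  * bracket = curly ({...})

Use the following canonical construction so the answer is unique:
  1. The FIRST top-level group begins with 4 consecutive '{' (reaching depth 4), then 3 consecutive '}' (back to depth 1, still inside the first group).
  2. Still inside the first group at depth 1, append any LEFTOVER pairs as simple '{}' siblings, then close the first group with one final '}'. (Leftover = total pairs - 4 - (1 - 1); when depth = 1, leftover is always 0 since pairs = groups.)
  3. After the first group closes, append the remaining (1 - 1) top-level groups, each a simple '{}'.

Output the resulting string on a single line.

Spec: pairs=4 depth=4 groups=1
Leftover pairs = 4 - 4 - (1-1) = 0
First group: deep chain of depth 4 + 0 sibling pairs
Remaining 0 groups: simple '{}' each

Answer: {{{{}}}}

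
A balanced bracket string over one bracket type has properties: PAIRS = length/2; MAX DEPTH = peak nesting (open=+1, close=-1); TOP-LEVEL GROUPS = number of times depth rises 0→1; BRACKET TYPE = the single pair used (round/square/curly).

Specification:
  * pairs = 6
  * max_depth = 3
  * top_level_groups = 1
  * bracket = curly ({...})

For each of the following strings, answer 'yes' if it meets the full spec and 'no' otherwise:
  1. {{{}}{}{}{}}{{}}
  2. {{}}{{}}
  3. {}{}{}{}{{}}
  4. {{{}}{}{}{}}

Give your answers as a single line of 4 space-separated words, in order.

Answer: no no no yes

Derivation:
String 1 '{{{}}{}{}{}}{{}}': depth seq [1 2 3 2 1 2 1 2 1 2 1 0 1 2 1 0]
  -> pairs=8 depth=3 groups=2 -> no
String 2 '{{}}{{}}': depth seq [1 2 1 0 1 2 1 0]
  -> pairs=4 depth=2 groups=2 -> no
String 3 '{}{}{}{}{{}}': depth seq [1 0 1 0 1 0 1 0 1 2 1 0]
  -> pairs=6 depth=2 groups=5 -> no
String 4 '{{{}}{}{}{}}': depth seq [1 2 3 2 1 2 1 2 1 2 1 0]
  -> pairs=6 depth=3 groups=1 -> yes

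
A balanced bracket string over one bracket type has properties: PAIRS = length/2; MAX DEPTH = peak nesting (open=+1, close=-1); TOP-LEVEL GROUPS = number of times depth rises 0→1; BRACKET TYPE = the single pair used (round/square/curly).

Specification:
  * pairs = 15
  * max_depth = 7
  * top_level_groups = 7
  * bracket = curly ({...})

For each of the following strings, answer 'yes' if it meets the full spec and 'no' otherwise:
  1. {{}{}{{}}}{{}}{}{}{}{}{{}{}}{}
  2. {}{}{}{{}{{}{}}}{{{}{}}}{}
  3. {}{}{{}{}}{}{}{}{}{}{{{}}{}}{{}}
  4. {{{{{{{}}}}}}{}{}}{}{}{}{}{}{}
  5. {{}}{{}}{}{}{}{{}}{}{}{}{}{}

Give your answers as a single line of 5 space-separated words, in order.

String 1 '{{}{}{{}}}{{}}{}{}{}{}{{}{}}{}': depth seq [1 2 1 2 1 2 3 2 1 0 1 2 1 0 1 0 1 0 1 0 1 0 1 2 1 2 1 0 1 0]
  -> pairs=15 depth=3 groups=8 -> no
String 2 '{}{}{}{{}{{}{}}}{{{}{}}}{}': depth seq [1 0 1 0 1 0 1 2 1 2 3 2 3 2 1 0 1 2 3 2 3 2 1 0 1 0]
  -> pairs=13 depth=3 groups=6 -> no
String 3 '{}{}{{}{}}{}{}{}{}{}{{{}}{}}{{}}': depth seq [1 0 1 0 1 2 1 2 1 0 1 0 1 0 1 0 1 0 1 0 1 2 3 2 1 2 1 0 1 2 1 0]
  -> pairs=16 depth=3 groups=10 -> no
String 4 '{{{{{{{}}}}}}{}{}}{}{}{}{}{}{}': depth seq [1 2 3 4 5 6 7 6 5 4 3 2 1 2 1 2 1 0 1 0 1 0 1 0 1 0 1 0 1 0]
  -> pairs=15 depth=7 groups=7 -> yes
String 5 '{{}}{{}}{}{}{}{{}}{}{}{}{}{}': depth seq [1 2 1 0 1 2 1 0 1 0 1 0 1 0 1 2 1 0 1 0 1 0 1 0 1 0 1 0]
  -> pairs=14 depth=2 groups=11 -> no

Answer: no no no yes no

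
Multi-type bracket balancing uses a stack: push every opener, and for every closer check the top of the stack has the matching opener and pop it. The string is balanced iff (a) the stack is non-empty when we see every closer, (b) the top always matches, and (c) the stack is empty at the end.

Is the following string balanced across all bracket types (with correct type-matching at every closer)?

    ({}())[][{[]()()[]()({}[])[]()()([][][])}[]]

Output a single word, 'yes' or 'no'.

Answer: yes

Derivation:
pos 0: push '('; stack = (
pos 1: push '{'; stack = ({
pos 2: '}' matches '{'; pop; stack = (
pos 3: push '('; stack = ((
pos 4: ')' matches '('; pop; stack = (
pos 5: ')' matches '('; pop; stack = (empty)
pos 6: push '['; stack = [
pos 7: ']' matches '['; pop; stack = (empty)
pos 8: push '['; stack = [
pos 9: push '{'; stack = [{
pos 10: push '['; stack = [{[
pos 11: ']' matches '['; pop; stack = [{
pos 12: push '('; stack = [{(
pos 13: ')' matches '('; pop; stack = [{
pos 14: push '('; stack = [{(
pos 15: ')' matches '('; pop; stack = [{
pos 16: push '['; stack = [{[
pos 17: ']' matches '['; pop; stack = [{
pos 18: push '('; stack = [{(
pos 19: ')' matches '('; pop; stack = [{
pos 20: push '('; stack = [{(
pos 21: push '{'; stack = [{({
pos 22: '}' matches '{'; pop; stack = [{(
pos 23: push '['; stack = [{([
pos 24: ']' matches '['; pop; stack = [{(
pos 25: ')' matches '('; pop; stack = [{
pos 26: push '['; stack = [{[
pos 27: ']' matches '['; pop; stack = [{
pos 28: push '('; stack = [{(
pos 29: ')' matches '('; pop; stack = [{
pos 30: push '('; stack = [{(
pos 31: ')' matches '('; pop; stack = [{
pos 32: push '('; stack = [{(
pos 33: push '['; stack = [{([
pos 34: ']' matches '['; pop; stack = [{(
pos 35: push '['; stack = [{([
pos 36: ']' matches '['; pop; stack = [{(
pos 37: push '['; stack = [{([
pos 38: ']' matches '['; pop; stack = [{(
pos 39: ')' matches '('; pop; stack = [{
pos 40: '}' matches '{'; pop; stack = [
pos 41: push '['; stack = [[
pos 42: ']' matches '['; pop; stack = [
pos 43: ']' matches '['; pop; stack = (empty)
end: stack empty → VALID
Verdict: properly nested → yes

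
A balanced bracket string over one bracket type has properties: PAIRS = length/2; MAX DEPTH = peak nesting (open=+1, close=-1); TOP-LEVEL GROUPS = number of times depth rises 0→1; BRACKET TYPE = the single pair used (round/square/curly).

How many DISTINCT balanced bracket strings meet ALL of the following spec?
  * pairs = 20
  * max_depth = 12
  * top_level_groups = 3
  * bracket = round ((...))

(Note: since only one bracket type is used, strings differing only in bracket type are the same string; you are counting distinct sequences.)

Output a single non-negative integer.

Answer: 2959173

Derivation:
Spec: pairs=20 depth=12 groups=3
Count(depth <= 12) = 1288825524
Count(depth <= 11) = 1285866351
Count(depth == 12) = 1288825524 - 1285866351 = 2959173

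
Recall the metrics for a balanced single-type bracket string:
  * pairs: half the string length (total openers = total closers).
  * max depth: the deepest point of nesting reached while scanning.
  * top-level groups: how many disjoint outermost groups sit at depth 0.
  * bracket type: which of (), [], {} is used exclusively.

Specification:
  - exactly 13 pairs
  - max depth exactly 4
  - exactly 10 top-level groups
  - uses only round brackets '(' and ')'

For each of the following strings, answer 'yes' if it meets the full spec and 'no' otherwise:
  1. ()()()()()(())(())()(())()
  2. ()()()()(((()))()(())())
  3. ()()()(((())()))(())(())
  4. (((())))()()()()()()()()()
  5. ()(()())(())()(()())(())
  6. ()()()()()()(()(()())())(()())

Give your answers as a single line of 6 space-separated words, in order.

String 1 '()()()()()(())(())()(())()': depth seq [1 0 1 0 1 0 1 0 1 0 1 2 1 0 1 2 1 0 1 0 1 2 1 0 1 0]
  -> pairs=13 depth=2 groups=10 -> no
String 2 '()()()()(((()))()(())())': depth seq [1 0 1 0 1 0 1 0 1 2 3 4 3 2 1 2 1 2 3 2 1 2 1 0]
  -> pairs=12 depth=4 groups=5 -> no
String 3 '()()()(((())()))(())(())': depth seq [1 0 1 0 1 0 1 2 3 4 3 2 3 2 1 0 1 2 1 0 1 2 1 0]
  -> pairs=12 depth=4 groups=6 -> no
String 4 '(((())))()()()()()()()()()': depth seq [1 2 3 4 3 2 1 0 1 0 1 0 1 0 1 0 1 0 1 0 1 0 1 0 1 0]
  -> pairs=13 depth=4 groups=10 -> yes
String 5 '()(()())(())()(()())(())': depth seq [1 0 1 2 1 2 1 0 1 2 1 0 1 0 1 2 1 2 1 0 1 2 1 0]
  -> pairs=12 depth=2 groups=6 -> no
String 6 '()()()()()()(()(()())())(()())': depth seq [1 0 1 0 1 0 1 0 1 0 1 0 1 2 1 2 3 2 3 2 1 2 1 0 1 2 1 2 1 0]
  -> pairs=15 depth=3 groups=8 -> no

Answer: no no no yes no no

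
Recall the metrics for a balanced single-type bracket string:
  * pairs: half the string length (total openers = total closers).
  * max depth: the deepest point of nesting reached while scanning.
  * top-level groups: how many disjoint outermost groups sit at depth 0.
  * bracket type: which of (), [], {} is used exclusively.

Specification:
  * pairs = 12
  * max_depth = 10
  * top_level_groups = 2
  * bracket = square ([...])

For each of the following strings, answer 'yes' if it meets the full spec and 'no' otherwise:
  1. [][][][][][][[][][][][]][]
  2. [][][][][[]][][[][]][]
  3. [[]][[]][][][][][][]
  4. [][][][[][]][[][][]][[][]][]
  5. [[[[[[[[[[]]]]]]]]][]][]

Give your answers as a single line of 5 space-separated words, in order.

Answer: no no no no yes

Derivation:
String 1 '[][][][][][][[][][][][]][]': depth seq [1 0 1 0 1 0 1 0 1 0 1 0 1 2 1 2 1 2 1 2 1 2 1 0 1 0]
  -> pairs=13 depth=2 groups=8 -> no
String 2 '[][][][][[]][][[][]][]': depth seq [1 0 1 0 1 0 1 0 1 2 1 0 1 0 1 2 1 2 1 0 1 0]
  -> pairs=11 depth=2 groups=8 -> no
String 3 '[[]][[]][][][][][][]': depth seq [1 2 1 0 1 2 1 0 1 0 1 0 1 0 1 0 1 0 1 0]
  -> pairs=10 depth=2 groups=8 -> no
String 4 '[][][][[][]][[][][]][[][]][]': depth seq [1 0 1 0 1 0 1 2 1 2 1 0 1 2 1 2 1 2 1 0 1 2 1 2 1 0 1 0]
  -> pairs=14 depth=2 groups=7 -> no
String 5 '[[[[[[[[[[]]]]]]]]][]][]': depth seq [1 2 3 4 5 6 7 8 9 10 9 8 7 6 5 4 3 2 1 2 1 0 1 0]
  -> pairs=12 depth=10 groups=2 -> yes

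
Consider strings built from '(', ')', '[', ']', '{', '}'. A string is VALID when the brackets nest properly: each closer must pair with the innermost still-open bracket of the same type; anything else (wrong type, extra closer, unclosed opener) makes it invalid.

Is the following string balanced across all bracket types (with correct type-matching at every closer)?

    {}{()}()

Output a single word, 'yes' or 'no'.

Answer: yes

Derivation:
pos 0: push '{'; stack = {
pos 1: '}' matches '{'; pop; stack = (empty)
pos 2: push '{'; stack = {
pos 3: push '('; stack = {(
pos 4: ')' matches '('; pop; stack = {
pos 5: '}' matches '{'; pop; stack = (empty)
pos 6: push '('; stack = (
pos 7: ')' matches '('; pop; stack = (empty)
end: stack empty → VALID
Verdict: properly nested → yes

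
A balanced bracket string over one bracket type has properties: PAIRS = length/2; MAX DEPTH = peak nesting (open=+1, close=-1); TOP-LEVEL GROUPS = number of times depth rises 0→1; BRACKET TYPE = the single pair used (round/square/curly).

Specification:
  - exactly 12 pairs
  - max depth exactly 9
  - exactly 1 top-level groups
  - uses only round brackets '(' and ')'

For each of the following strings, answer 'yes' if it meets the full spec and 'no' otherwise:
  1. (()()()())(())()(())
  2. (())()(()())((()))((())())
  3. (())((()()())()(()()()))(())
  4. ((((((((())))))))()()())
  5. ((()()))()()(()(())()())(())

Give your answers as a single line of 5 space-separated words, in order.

String 1 '(()()()())(())()(())': depth seq [1 2 1 2 1 2 1 2 1 0 1 2 1 0 1 0 1 2 1 0]
  -> pairs=10 depth=2 groups=4 -> no
String 2 '(())()(()())((()))((())())': depth seq [1 2 1 0 1 0 1 2 1 2 1 0 1 2 3 2 1 0 1 2 3 2 1 2 1 0]
  -> pairs=13 depth=3 groups=5 -> no
String 3 '(())((()()())()(()()()))(())': depth seq [1 2 1 0 1 2 3 2 3 2 3 2 1 2 1 2 3 2 3 2 3 2 1 0 1 2 1 0]
  -> pairs=14 depth=3 groups=3 -> no
String 4 '((((((((())))))))()()())': depth seq [1 2 3 4 5 6 7 8 9 8 7 6 5 4 3 2 1 2 1 2 1 2 1 0]
  -> pairs=12 depth=9 groups=1 -> yes
String 5 '((()()))()()(()(())()())(())': depth seq [1 2 3 2 3 2 1 0 1 0 1 0 1 2 1 2 3 2 1 2 1 2 1 0 1 2 1 0]
  -> pairs=14 depth=3 groups=5 -> no

Answer: no no no yes no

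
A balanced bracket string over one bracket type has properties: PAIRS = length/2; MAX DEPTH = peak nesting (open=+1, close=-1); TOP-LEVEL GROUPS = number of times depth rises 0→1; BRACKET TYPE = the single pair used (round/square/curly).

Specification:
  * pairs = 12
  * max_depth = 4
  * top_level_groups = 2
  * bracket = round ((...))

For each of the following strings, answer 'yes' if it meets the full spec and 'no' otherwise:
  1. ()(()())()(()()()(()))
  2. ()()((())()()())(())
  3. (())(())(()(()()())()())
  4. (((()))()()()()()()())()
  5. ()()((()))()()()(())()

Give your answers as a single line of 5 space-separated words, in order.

Answer: no no no yes no

Derivation:
String 1 '()(()())()(()()()(()))': depth seq [1 0 1 2 1 2 1 0 1 0 1 2 1 2 1 2 1 2 3 2 1 0]
  -> pairs=11 depth=3 groups=4 -> no
String 2 '()()((())()()())(())': depth seq [1 0 1 0 1 2 3 2 1 2 1 2 1 2 1 0 1 2 1 0]
  -> pairs=10 depth=3 groups=4 -> no
String 3 '(())(())(()(()()())()())': depth seq [1 2 1 0 1 2 1 0 1 2 1 2 3 2 3 2 3 2 1 2 1 2 1 0]
  -> pairs=12 depth=3 groups=3 -> no
String 4 '(((()))()()()()()()())()': depth seq [1 2 3 4 3 2 1 2 1 2 1 2 1 2 1 2 1 2 1 2 1 0 1 0]
  -> pairs=12 depth=4 groups=2 -> yes
String 5 '()()((()))()()()(())()': depth seq [1 0 1 0 1 2 3 2 1 0 1 0 1 0 1 0 1 2 1 0 1 0]
  -> pairs=11 depth=3 groups=8 -> no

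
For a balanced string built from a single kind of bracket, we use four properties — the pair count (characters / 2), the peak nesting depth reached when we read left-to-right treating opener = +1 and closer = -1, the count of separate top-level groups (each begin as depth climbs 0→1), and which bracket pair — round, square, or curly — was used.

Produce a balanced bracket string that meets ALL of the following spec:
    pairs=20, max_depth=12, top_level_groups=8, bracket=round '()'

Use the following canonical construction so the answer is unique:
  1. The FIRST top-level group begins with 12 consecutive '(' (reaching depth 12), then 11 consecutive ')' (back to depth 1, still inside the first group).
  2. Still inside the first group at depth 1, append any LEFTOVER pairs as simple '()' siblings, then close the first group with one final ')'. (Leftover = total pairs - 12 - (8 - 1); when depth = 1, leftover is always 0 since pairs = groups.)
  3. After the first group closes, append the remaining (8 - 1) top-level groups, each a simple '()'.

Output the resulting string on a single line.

Spec: pairs=20 depth=12 groups=8
Leftover pairs = 20 - 12 - (8-1) = 1
First group: deep chain of depth 12 + 1 sibling pairs
Remaining 7 groups: simple '()' each

Answer: (((((((((((()))))))))))())()()()()()()()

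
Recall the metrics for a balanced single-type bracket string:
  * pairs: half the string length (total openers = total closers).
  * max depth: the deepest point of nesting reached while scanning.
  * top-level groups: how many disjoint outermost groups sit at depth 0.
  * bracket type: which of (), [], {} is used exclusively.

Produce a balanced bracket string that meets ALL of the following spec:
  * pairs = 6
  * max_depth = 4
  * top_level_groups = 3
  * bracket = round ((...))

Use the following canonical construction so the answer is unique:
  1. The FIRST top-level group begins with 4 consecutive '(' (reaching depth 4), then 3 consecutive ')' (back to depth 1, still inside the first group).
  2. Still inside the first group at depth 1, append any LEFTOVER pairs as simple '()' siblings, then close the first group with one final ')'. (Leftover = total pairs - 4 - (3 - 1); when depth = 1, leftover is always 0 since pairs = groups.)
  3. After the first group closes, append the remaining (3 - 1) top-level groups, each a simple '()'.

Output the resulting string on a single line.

Spec: pairs=6 depth=4 groups=3
Leftover pairs = 6 - 4 - (3-1) = 0
First group: deep chain of depth 4 + 0 sibling pairs
Remaining 2 groups: simple '()' each

Answer: (((())))()()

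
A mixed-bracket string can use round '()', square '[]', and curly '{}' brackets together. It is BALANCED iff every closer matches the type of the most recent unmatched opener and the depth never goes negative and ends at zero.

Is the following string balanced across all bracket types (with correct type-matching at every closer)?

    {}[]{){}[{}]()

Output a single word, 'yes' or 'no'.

Answer: no

Derivation:
pos 0: push '{'; stack = {
pos 1: '}' matches '{'; pop; stack = (empty)
pos 2: push '['; stack = [
pos 3: ']' matches '['; pop; stack = (empty)
pos 4: push '{'; stack = {
pos 5: saw closer ')' but top of stack is '{' (expected '}') → INVALID
Verdict: type mismatch at position 5: ')' closes '{' → no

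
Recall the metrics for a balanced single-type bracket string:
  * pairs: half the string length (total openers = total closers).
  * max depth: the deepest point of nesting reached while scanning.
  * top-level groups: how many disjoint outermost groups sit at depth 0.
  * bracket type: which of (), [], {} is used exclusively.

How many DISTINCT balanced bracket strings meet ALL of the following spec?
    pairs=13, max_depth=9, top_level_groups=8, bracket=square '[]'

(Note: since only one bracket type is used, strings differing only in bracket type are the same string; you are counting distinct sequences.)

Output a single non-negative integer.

Answer: 0

Derivation:
Spec: pairs=13 depth=9 groups=8
Count(depth <= 9) = 3808
Count(depth <= 8) = 3808
Count(depth == 9) = 3808 - 3808 = 0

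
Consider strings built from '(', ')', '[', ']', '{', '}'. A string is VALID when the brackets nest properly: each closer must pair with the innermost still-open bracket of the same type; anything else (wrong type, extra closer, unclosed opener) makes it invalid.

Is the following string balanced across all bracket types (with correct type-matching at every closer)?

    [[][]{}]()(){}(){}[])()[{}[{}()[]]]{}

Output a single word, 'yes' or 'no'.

pos 0: push '['; stack = [
pos 1: push '['; stack = [[
pos 2: ']' matches '['; pop; stack = [
pos 3: push '['; stack = [[
pos 4: ']' matches '['; pop; stack = [
pos 5: push '{'; stack = [{
pos 6: '}' matches '{'; pop; stack = [
pos 7: ']' matches '['; pop; stack = (empty)
pos 8: push '('; stack = (
pos 9: ')' matches '('; pop; stack = (empty)
pos 10: push '('; stack = (
pos 11: ')' matches '('; pop; stack = (empty)
pos 12: push '{'; stack = {
pos 13: '}' matches '{'; pop; stack = (empty)
pos 14: push '('; stack = (
pos 15: ')' matches '('; pop; stack = (empty)
pos 16: push '{'; stack = {
pos 17: '}' matches '{'; pop; stack = (empty)
pos 18: push '['; stack = [
pos 19: ']' matches '['; pop; stack = (empty)
pos 20: saw closer ')' but stack is empty → INVALID
Verdict: unmatched closer ')' at position 20 → no

Answer: no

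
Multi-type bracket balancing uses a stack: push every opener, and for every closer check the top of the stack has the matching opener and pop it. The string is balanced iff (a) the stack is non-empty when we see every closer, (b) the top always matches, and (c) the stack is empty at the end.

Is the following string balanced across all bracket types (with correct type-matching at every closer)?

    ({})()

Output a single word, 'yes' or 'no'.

pos 0: push '('; stack = (
pos 1: push '{'; stack = ({
pos 2: '}' matches '{'; pop; stack = (
pos 3: ')' matches '('; pop; stack = (empty)
pos 4: push '('; stack = (
pos 5: ')' matches '('; pop; stack = (empty)
end: stack empty → VALID
Verdict: properly nested → yes

Answer: yes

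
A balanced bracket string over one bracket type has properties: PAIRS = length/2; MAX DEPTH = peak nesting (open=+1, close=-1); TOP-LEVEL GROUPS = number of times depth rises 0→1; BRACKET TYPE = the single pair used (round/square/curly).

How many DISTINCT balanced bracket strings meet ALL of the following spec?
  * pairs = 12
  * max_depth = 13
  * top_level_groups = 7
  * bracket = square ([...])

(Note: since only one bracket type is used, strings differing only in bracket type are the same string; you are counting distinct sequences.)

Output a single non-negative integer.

Spec: pairs=12 depth=13 groups=7
Count(depth <= 13) = 2548
Count(depth <= 12) = 2548
Count(depth == 13) = 2548 - 2548 = 0

Answer: 0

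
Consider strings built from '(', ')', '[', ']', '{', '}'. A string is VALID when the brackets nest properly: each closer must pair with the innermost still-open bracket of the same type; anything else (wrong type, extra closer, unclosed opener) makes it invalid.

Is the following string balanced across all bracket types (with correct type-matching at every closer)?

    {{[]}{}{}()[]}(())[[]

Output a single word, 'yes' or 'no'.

pos 0: push '{'; stack = {
pos 1: push '{'; stack = {{
pos 2: push '['; stack = {{[
pos 3: ']' matches '['; pop; stack = {{
pos 4: '}' matches '{'; pop; stack = {
pos 5: push '{'; stack = {{
pos 6: '}' matches '{'; pop; stack = {
pos 7: push '{'; stack = {{
pos 8: '}' matches '{'; pop; stack = {
pos 9: push '('; stack = {(
pos 10: ')' matches '('; pop; stack = {
pos 11: push '['; stack = {[
pos 12: ']' matches '['; pop; stack = {
pos 13: '}' matches '{'; pop; stack = (empty)
pos 14: push '('; stack = (
pos 15: push '('; stack = ((
pos 16: ')' matches '('; pop; stack = (
pos 17: ')' matches '('; pop; stack = (empty)
pos 18: push '['; stack = [
pos 19: push '['; stack = [[
pos 20: ']' matches '['; pop; stack = [
end: stack still non-empty ([) → INVALID
Verdict: unclosed openers at end: [ → no

Answer: no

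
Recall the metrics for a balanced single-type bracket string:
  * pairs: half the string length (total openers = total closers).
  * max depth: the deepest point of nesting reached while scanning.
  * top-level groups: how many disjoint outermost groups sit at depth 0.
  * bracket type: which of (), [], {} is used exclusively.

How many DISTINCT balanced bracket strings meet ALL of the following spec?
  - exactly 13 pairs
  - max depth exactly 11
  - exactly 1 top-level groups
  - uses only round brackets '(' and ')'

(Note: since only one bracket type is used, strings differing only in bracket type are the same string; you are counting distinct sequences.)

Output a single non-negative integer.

Spec: pairs=13 depth=11 groups=1
Count(depth <= 11) = 207990
Count(depth <= 10) = 207783
Count(depth == 11) = 207990 - 207783 = 207

Answer: 207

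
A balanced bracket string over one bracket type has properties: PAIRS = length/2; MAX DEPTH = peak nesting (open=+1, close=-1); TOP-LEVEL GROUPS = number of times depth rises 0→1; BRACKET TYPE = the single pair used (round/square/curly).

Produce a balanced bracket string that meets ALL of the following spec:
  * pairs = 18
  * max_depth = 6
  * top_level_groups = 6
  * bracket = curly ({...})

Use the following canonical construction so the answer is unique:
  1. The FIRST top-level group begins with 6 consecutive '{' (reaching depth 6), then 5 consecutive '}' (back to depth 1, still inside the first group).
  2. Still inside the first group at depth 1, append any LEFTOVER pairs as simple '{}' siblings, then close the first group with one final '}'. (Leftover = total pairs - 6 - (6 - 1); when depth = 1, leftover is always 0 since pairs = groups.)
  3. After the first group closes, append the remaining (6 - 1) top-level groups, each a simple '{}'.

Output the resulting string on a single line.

Answer: {{{{{{}}}}}{}{}{}{}{}{}{}}{}{}{}{}{}

Derivation:
Spec: pairs=18 depth=6 groups=6
Leftover pairs = 18 - 6 - (6-1) = 7
First group: deep chain of depth 6 + 7 sibling pairs
Remaining 5 groups: simple '{}' each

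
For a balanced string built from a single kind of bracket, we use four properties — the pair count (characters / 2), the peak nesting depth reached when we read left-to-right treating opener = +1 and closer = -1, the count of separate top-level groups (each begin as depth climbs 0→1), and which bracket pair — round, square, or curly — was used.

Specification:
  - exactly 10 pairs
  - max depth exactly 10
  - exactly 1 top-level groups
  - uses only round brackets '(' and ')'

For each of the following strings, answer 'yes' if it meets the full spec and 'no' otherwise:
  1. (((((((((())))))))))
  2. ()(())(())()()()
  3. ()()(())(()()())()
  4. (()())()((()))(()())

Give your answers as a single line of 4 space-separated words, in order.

String 1 '(((((((((())))))))))': depth seq [1 2 3 4 5 6 7 8 9 10 9 8 7 6 5 4 3 2 1 0]
  -> pairs=10 depth=10 groups=1 -> yes
String 2 '()(())(())()()()': depth seq [1 0 1 2 1 0 1 2 1 0 1 0 1 0 1 0]
  -> pairs=8 depth=2 groups=6 -> no
String 3 '()()(())(()()())()': depth seq [1 0 1 0 1 2 1 0 1 2 1 2 1 2 1 0 1 0]
  -> pairs=9 depth=2 groups=5 -> no
String 4 '(()())()((()))(()())': depth seq [1 2 1 2 1 0 1 0 1 2 3 2 1 0 1 2 1 2 1 0]
  -> pairs=10 depth=3 groups=4 -> no

Answer: yes no no no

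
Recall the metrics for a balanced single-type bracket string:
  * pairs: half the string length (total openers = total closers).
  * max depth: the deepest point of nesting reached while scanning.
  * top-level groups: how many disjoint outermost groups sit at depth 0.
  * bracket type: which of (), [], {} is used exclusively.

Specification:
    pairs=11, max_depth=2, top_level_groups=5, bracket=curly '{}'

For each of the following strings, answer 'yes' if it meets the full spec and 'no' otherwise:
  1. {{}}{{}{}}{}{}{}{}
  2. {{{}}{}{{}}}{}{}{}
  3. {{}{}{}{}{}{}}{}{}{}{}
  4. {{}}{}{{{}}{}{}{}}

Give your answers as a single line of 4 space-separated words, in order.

String 1 '{{}}{{}{}}{}{}{}{}': depth seq [1 2 1 0 1 2 1 2 1 0 1 0 1 0 1 0 1 0]
  -> pairs=9 depth=2 groups=6 -> no
String 2 '{{{}}{}{{}}}{}{}{}': depth seq [1 2 3 2 1 2 1 2 3 2 1 0 1 0 1 0 1 0]
  -> pairs=9 depth=3 groups=4 -> no
String 3 '{{}{}{}{}{}{}}{}{}{}{}': depth seq [1 2 1 2 1 2 1 2 1 2 1 2 1 0 1 0 1 0 1 0 1 0]
  -> pairs=11 depth=2 groups=5 -> yes
String 4 '{{}}{}{{{}}{}{}{}}': depth seq [1 2 1 0 1 0 1 2 3 2 1 2 1 2 1 2 1 0]
  -> pairs=9 depth=3 groups=3 -> no

Answer: no no yes no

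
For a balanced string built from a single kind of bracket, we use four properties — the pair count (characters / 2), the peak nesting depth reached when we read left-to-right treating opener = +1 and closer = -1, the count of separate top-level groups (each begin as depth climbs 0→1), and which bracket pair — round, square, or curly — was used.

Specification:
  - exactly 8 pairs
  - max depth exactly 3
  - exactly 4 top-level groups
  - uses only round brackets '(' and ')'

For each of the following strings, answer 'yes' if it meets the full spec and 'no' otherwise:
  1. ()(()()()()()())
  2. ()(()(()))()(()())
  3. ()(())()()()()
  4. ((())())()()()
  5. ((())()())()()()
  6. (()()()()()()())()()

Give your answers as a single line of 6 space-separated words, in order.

String 1 '()(()()()()()())': depth seq [1 0 1 2 1 2 1 2 1 2 1 2 1 2 1 0]
  -> pairs=8 depth=2 groups=2 -> no
String 2 '()(()(()))()(()())': depth seq [1 0 1 2 1 2 3 2 1 0 1 0 1 2 1 2 1 0]
  -> pairs=9 depth=3 groups=4 -> no
String 3 '()(())()()()()': depth seq [1 0 1 2 1 0 1 0 1 0 1 0 1 0]
  -> pairs=7 depth=2 groups=6 -> no
String 4 '((())())()()()': depth seq [1 2 3 2 1 2 1 0 1 0 1 0 1 0]
  -> pairs=7 depth=3 groups=4 -> no
String 5 '((())()())()()()': depth seq [1 2 3 2 1 2 1 2 1 0 1 0 1 0 1 0]
  -> pairs=8 depth=3 groups=4 -> yes
String 6 '(()()()()()()())()()': depth seq [1 2 1 2 1 2 1 2 1 2 1 2 1 2 1 0 1 0 1 0]
  -> pairs=10 depth=2 groups=3 -> no

Answer: no no no no yes no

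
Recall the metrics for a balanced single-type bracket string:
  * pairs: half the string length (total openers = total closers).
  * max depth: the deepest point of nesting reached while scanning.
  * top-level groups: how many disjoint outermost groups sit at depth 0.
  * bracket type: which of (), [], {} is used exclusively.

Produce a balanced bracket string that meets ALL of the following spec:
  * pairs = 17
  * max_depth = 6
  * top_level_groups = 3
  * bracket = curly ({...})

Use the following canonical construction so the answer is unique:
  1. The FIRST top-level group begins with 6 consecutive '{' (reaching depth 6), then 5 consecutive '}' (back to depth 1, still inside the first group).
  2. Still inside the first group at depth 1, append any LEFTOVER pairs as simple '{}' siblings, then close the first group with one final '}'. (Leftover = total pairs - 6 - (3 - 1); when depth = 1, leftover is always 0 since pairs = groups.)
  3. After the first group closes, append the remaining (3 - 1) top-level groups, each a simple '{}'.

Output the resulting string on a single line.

Spec: pairs=17 depth=6 groups=3
Leftover pairs = 17 - 6 - (3-1) = 9
First group: deep chain of depth 6 + 9 sibling pairs
Remaining 2 groups: simple '{}' each

Answer: {{{{{{}}}}}{}{}{}{}{}{}{}{}{}}{}{}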